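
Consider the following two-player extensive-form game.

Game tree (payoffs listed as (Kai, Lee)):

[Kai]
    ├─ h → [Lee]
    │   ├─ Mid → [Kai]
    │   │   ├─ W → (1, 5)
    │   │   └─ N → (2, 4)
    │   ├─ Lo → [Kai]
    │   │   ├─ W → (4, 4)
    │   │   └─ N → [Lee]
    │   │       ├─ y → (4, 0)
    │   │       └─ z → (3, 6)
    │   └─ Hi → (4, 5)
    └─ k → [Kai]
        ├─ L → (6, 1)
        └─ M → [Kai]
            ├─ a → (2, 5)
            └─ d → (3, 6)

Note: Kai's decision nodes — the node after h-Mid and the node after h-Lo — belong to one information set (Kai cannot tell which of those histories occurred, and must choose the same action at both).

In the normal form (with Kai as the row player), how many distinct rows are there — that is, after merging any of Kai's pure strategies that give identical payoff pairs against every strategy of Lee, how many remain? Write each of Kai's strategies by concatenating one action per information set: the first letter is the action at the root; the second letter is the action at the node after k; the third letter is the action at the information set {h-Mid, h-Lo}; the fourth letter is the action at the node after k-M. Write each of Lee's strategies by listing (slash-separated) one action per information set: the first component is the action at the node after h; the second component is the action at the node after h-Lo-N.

Kai has 16 pure strategies: hLWa, hLWd, hLNa, hLNd, hMWa, hMWd, hMNa, hMNd, kLWa, kLWd, kLNa, kLNd, kMWa, kMWd, kMNa, kMNd. Columns: Mid/y, Mid/z, Lo/y, Lo/z, Hi/y, Hi/z.
{hLWa, hLWd, hMWa, hMWd} → row (1,5) (1,5) (4,4) (4,4) (4,5) (4,5)
{hLNa, hLNd, hMNa, hMNd} → row (2,4) (2,4) (4,0) (3,6) (4,5) (4,5)
{kLWa, kLWd, kLNa, kLNd} → row (6,1) (6,1) (6,1) (6,1) (6,1) (6,1)
{kMWa, kMNa} → row (2,5) (2,5) (2,5) (2,5) (2,5) (2,5)
{kMWd, kMNd} → row (3,6) (3,6) (3,6) (3,6) (3,6) (3,6)
That's 5 distinct rows out of 16 strategies.

5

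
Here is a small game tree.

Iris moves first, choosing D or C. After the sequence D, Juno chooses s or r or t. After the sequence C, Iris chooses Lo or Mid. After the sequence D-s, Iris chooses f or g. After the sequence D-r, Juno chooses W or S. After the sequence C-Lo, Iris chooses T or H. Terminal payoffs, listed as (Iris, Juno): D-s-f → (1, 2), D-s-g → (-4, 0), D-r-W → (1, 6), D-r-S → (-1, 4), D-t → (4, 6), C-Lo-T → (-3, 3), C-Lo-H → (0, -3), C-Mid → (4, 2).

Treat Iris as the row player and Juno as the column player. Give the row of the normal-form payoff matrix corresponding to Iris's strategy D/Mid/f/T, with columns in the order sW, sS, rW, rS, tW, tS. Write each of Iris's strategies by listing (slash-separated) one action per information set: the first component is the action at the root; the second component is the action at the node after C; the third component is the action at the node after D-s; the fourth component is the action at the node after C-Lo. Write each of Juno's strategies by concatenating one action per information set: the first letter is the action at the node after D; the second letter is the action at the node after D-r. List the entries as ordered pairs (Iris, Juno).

vs sW: Iris plays D → Juno plays s at [D] → Iris plays f at [D-s] → (1, 2)
vs sS: Iris plays D → Juno plays s at [D] → Iris plays f at [D-s] → (1, 2)
vs rW: Iris plays D → Juno plays r at [D] → Juno plays W at [D-r] → (1, 6)
vs rS: Iris plays D → Juno plays r at [D] → Juno plays S at [D-r] → (-1, 4)
vs tW: Iris plays D → Juno plays t at [D] → (4, 6)
vs tS: Iris plays D → Juno plays t at [D] → (4, 6)

(1,2) (1,2) (1,6) (-1,4) (4,6) (4,6)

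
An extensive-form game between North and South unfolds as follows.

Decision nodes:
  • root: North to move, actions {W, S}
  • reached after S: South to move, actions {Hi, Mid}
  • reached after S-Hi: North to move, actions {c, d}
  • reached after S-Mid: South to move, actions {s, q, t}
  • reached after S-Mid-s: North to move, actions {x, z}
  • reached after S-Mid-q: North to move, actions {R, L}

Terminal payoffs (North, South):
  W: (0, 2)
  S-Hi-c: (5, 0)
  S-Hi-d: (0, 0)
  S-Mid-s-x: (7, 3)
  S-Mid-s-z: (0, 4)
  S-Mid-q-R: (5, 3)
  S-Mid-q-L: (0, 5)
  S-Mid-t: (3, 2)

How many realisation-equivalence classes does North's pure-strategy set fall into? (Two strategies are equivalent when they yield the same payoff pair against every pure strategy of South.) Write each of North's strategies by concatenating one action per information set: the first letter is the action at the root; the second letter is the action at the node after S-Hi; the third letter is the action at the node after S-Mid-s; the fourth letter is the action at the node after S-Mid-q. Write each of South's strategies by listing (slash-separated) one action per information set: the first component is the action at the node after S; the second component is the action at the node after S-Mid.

9

North has 16 pure strategies: WcxR, WcxL, WczR, WczL, WdxR, WdxL, WdzR, WdzL, ScxR, ScxL, SczR, SczL, SdxR, SdxL, SdzR, SdzL. Columns: Hi/s, Hi/q, Hi/t, Mid/s, Mid/q, Mid/t.
{WcxR, WcxL, WczR, WczL, WdxR, WdxL, WdzR, WdzL} → row (0,2) (0,2) (0,2) (0,2) (0,2) (0,2)
{ScxR} → row (5,0) (5,0) (5,0) (7,3) (5,3) (3,2)
{ScxL} → row (5,0) (5,0) (5,0) (7,3) (0,5) (3,2)
{SczR} → row (5,0) (5,0) (5,0) (0,4) (5,3) (3,2)
{SczL} → row (5,0) (5,0) (5,0) (0,4) (0,5) (3,2)
{SdxR} → row (0,0) (0,0) (0,0) (7,3) (5,3) (3,2)
{SdxL} → row (0,0) (0,0) (0,0) (7,3) (0,5) (3,2)
{SdzR} → row (0,0) (0,0) (0,0) (0,4) (5,3) (3,2)
{SdzL} → row (0,0) (0,0) (0,0) (0,4) (0,5) (3,2)
That's 9 distinct rows out of 16 strategies.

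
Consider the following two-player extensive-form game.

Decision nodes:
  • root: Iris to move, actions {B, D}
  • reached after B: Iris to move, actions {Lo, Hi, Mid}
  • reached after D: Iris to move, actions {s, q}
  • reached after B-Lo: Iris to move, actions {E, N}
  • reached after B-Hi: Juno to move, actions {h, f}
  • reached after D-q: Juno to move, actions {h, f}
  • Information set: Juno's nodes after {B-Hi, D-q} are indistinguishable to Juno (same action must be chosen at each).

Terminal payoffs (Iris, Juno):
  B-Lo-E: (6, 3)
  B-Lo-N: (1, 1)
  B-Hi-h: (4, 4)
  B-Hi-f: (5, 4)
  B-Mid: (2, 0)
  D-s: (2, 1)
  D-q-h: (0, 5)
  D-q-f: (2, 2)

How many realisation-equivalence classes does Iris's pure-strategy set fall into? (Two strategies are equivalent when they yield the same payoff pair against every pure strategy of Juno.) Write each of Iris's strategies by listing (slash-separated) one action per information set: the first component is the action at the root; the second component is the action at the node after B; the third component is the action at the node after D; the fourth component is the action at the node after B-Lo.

6

Iris has 24 pure strategies: B/Lo/s/E, B/Lo/s/N, B/Lo/q/E, B/Lo/q/N, B/Hi/s/E, B/Hi/s/N, B/Hi/q/E, B/Hi/q/N, B/Mid/s/E, B/Mid/s/N, B/Mid/q/E, B/Mid/q/N, D/Lo/s/E, D/Lo/s/N, D/Lo/q/E, D/Lo/q/N, D/Hi/s/E, D/Hi/s/N, D/Hi/q/E, D/Hi/q/N, D/Mid/s/E, D/Mid/s/N, D/Mid/q/E, D/Mid/q/N. Columns: h, f.
{B/Lo/s/E, B/Lo/q/E} → row (6,3) (6,3)
{B/Lo/s/N, B/Lo/q/N} → row (1,1) (1,1)
{B/Hi/s/E, B/Hi/s/N, B/Hi/q/E, B/Hi/q/N} → row (4,4) (5,4)
{B/Mid/s/E, B/Mid/s/N, B/Mid/q/E, B/Mid/q/N} → row (2,0) (2,0)
{D/Lo/s/E, D/Lo/s/N, D/Hi/s/E, D/Hi/s/N, D/Mid/s/E, D/Mid/s/N} → row (2,1) (2,1)
{D/Lo/q/E, D/Lo/q/N, D/Hi/q/E, D/Hi/q/N, D/Mid/q/E, D/Mid/q/N} → row (0,5) (2,2)
That's 6 distinct rows out of 24 strategies.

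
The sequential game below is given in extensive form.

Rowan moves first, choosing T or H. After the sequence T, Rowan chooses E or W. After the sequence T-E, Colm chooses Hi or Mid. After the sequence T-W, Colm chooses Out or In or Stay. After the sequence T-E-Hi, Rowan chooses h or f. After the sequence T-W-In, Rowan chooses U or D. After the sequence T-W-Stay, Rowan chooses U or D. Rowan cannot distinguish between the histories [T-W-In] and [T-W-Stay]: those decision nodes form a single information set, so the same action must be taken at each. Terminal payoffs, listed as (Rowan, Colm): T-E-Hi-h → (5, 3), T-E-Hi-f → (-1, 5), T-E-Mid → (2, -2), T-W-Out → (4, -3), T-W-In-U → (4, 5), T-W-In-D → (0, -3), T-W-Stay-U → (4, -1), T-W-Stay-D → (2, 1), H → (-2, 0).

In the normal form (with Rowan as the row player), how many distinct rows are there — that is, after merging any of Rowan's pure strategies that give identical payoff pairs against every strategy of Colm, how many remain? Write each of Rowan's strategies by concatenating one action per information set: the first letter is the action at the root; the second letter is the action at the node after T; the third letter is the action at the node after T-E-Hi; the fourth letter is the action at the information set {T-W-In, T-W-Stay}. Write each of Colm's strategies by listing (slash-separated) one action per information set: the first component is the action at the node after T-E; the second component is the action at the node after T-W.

5

Rowan has 16 pure strategies: TEhU, TEhD, TEfU, TEfD, TWhU, TWhD, TWfU, TWfD, HEhU, HEhD, HEfU, HEfD, HWhU, HWhD, HWfU, HWfD. Columns: Hi/Out, Hi/In, Hi/Stay, Mid/Out, Mid/In, Mid/Stay.
{TEhU, TEhD} → row (5,3) (5,3) (5,3) (2,-2) (2,-2) (2,-2)
{TEfU, TEfD} → row (-1,5) (-1,5) (-1,5) (2,-2) (2,-2) (2,-2)
{TWhU, TWfU} → row (4,-3) (4,5) (4,-1) (4,-3) (4,5) (4,-1)
{TWhD, TWfD} → row (4,-3) (0,-3) (2,1) (4,-3) (0,-3) (2,1)
{HEhU, HEhD, HEfU, HEfD, HWhU, HWhD, HWfU, HWfD} → row (-2,0) (-2,0) (-2,0) (-2,0) (-2,0) (-2,0)
That's 5 distinct rows out of 16 strategies.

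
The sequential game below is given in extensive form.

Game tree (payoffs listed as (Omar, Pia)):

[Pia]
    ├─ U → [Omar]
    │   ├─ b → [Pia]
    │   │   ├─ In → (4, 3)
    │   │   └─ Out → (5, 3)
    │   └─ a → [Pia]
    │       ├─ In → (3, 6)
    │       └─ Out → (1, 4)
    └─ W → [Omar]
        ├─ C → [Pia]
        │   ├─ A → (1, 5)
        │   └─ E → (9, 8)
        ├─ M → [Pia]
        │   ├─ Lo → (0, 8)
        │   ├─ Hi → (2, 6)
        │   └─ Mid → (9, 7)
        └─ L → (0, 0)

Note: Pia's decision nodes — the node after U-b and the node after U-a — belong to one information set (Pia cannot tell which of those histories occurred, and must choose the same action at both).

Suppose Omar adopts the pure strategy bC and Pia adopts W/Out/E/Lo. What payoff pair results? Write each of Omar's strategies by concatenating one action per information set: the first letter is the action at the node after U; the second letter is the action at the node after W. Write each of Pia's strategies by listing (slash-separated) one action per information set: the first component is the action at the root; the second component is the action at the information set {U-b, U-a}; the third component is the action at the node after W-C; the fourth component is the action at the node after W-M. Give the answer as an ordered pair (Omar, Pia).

Trace the play path from the root:
  Pia plays W
  Omar plays C at [W]
  Pia plays E at [W-C]
→ terminal payoff (9, 8).
(Omar's choice at the node after U is never reached on this path, so it doesn't affect the outcome.)

(9, 8)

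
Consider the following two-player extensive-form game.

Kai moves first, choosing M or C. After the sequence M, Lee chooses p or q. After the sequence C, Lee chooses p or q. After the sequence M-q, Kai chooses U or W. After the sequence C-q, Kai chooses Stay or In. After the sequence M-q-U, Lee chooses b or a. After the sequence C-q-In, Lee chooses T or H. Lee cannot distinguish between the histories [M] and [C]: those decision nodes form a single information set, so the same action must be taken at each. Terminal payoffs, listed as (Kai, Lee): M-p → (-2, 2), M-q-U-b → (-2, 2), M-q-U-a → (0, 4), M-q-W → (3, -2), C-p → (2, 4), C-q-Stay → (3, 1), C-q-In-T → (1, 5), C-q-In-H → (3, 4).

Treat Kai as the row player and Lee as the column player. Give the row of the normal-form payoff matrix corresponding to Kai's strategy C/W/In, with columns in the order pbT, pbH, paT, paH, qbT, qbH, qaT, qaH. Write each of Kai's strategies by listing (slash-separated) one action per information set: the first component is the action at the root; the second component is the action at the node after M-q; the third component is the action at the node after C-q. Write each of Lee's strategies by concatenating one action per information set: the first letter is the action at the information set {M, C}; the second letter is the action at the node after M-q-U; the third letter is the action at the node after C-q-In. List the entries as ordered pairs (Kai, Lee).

(2,4) (2,4) (2,4) (2,4) (1,5) (3,4) (1,5) (3,4)

vs pbT: Kai plays C → Lee plays p at [C] → (2, 4)
vs pbH: Kai plays C → Lee plays p at [C] → (2, 4)
vs paT: Kai plays C → Lee plays p at [C] → (2, 4)
vs paH: Kai plays C → Lee plays p at [C] → (2, 4)
vs qbT: Kai plays C → Lee plays q at [C] → Kai plays In at [C-q] → Lee plays T at [C-q-In] → (1, 5)
vs qbH: Kai plays C → Lee plays q at [C] → Kai plays In at [C-q] → Lee plays H at [C-q-In] → (3, 4)
vs qaT: Kai plays C → Lee plays q at [C] → Kai plays In at [C-q] → Lee plays T at [C-q-In] → (1, 5)
vs qaH: Kai plays C → Lee plays q at [C] → Kai plays In at [C-q] → Lee plays H at [C-q-In] → (3, 4)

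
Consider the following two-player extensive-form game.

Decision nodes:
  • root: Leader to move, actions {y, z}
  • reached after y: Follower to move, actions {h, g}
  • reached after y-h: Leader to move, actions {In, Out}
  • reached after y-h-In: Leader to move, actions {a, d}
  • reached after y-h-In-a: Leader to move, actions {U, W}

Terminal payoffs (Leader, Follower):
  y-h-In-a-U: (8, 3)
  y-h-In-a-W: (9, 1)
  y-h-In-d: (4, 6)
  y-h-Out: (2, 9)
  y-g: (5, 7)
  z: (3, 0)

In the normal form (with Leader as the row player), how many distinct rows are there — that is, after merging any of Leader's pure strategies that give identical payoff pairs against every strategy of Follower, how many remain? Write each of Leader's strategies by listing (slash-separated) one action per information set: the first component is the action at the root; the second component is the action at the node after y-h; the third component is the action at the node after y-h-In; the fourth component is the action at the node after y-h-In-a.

5

Leader has 16 pure strategies: y/In/a/U, y/In/a/W, y/In/d/U, y/In/d/W, y/Out/a/U, y/Out/a/W, y/Out/d/U, y/Out/d/W, z/In/a/U, z/In/a/W, z/In/d/U, z/In/d/W, z/Out/a/U, z/Out/a/W, z/Out/d/U, z/Out/d/W. Columns: h, g.
{y/In/a/U} → row (8,3) (5,7)
{y/In/a/W} → row (9,1) (5,7)
{y/In/d/U, y/In/d/W} → row (4,6) (5,7)
{y/Out/a/U, y/Out/a/W, y/Out/d/U, y/Out/d/W} → row (2,9) (5,7)
{z/In/a/U, z/In/a/W, z/In/d/U, z/In/d/W, z/Out/a/U, z/Out/a/W, z/Out/d/U, z/Out/d/W} → row (3,0) (3,0)
That's 5 distinct rows out of 16 strategies.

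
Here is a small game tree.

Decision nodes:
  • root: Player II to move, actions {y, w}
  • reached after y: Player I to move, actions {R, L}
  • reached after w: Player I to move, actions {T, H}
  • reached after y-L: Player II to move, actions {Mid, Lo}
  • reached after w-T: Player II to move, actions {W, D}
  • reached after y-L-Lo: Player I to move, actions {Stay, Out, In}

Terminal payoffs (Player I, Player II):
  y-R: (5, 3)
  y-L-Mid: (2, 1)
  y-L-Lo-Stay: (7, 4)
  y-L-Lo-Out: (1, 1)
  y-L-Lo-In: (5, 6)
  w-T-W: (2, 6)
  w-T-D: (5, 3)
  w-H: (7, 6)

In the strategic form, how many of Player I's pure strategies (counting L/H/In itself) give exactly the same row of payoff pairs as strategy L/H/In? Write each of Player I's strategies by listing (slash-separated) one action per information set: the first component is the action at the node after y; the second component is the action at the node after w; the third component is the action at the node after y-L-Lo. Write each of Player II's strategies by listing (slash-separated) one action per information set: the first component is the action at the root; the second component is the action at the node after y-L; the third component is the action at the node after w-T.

Row for L/H/In (columns y/Mid/W, y/Mid/D, y/Lo/W, y/Lo/D, w/Mid/W, w/Mid/D, w/Lo/W, w/Lo/D): (2,1) (2,1) (5,6) (5,6) (7,6) (7,6) (7,6) (7,6).
Every one of Player I's information sets is on the play path for some reply by Player II when Player I follows L/H/In.
Changing the action at any of them therefore changes at least one column, so only L/H/In itself gives this row.

1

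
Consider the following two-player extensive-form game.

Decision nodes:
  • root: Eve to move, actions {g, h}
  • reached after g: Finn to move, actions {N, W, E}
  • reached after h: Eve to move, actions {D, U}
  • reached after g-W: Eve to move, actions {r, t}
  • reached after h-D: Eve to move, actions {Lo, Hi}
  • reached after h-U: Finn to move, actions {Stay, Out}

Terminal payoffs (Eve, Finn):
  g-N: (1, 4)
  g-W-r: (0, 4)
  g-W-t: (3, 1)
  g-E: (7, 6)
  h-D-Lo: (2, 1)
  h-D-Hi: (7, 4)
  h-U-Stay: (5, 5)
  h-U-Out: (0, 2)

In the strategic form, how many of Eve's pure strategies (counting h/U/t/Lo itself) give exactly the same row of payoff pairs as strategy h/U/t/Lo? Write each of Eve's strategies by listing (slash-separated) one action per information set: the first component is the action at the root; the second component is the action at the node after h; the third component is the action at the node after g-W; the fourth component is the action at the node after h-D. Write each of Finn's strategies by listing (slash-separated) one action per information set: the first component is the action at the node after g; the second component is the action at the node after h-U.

Row for h/U/t/Lo (columns N/Stay, N/Out, W/Stay, W/Out, E/Stay, E/Out): (5,5) (0,2) (5,5) (0,2) (5,5) (0,2).
Under h/U/t/Lo, Eve's choice at the node after g-W and at the node after h-D can never be reached regardless of what Finn does, so varying those choices leaves every outcome unchanged.
Holding the reachable choices fixed and varying the unreachable ones freely already gives 2 × 2 = 4 equivalent strategies.
No other strategy reproduces this row, so those 4 are the full class: h/U/r/Lo, h/U/r/Hi, h/U/t/Lo, h/U/t/Hi.

4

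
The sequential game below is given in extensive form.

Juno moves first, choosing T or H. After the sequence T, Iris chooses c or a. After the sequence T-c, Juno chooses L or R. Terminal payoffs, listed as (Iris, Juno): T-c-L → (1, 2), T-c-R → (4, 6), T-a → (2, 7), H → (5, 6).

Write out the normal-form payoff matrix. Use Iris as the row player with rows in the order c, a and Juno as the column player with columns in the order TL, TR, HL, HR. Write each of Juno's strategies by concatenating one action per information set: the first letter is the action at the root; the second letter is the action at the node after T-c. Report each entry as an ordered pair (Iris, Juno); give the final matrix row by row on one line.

Row c: TL→(1,2), TR→(4,6), HL→(5,6), HR→(5,6)
Row a: TL→(2,7), TR→(2,7), HL→(5,6), HR→(5,6)

c: (1,2) (4,6) (5,6) (5,6) | a: (2,7) (2,7) (5,6) (5,6)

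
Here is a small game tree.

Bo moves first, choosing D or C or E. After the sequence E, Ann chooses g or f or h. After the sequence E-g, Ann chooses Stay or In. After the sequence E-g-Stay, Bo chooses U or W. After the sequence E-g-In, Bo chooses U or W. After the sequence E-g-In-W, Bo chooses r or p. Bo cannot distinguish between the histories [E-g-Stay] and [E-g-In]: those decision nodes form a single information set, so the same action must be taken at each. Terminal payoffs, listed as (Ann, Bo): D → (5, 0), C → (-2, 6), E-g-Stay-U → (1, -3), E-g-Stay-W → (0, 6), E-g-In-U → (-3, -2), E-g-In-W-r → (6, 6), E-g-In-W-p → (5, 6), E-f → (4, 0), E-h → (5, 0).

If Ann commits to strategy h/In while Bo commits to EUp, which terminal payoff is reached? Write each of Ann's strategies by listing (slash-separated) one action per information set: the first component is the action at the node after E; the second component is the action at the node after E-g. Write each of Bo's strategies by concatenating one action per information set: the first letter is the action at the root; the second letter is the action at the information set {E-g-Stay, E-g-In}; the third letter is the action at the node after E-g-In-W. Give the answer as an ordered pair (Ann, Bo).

(5, 0)

Trace the play path from the root:
  Bo plays E
  Ann plays h at [E]
→ terminal payoff (5, 0).
(Ann's choice at the node after E-g is never reached on this path, so it doesn't affect the outcome.)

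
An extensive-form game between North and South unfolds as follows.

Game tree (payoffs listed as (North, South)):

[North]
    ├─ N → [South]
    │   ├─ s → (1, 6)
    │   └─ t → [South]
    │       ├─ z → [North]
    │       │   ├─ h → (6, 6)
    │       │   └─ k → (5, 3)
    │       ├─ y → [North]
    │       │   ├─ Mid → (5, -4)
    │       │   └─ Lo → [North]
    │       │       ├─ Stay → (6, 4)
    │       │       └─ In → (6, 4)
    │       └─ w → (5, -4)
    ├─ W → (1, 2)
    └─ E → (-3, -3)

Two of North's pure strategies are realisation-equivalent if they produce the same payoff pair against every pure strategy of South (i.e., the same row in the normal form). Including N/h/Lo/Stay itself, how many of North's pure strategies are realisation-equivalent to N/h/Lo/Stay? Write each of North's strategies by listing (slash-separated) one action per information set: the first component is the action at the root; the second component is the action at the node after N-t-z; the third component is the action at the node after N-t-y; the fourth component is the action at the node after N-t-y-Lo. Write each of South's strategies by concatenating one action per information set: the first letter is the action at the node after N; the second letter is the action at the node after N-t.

Row for N/h/Lo/Stay (columns sz, sy, sw, tz, ty, tw): (1,6) (1,6) (1,6) (6,6) (6,4) (5,-4).
Every one of North's information sets is on the play path for some reply by South when North follows N/h/Lo/Stay.
Even so, N/h/Lo/In happens to produce the same payoff in every column — so 2 strategies share this row.

2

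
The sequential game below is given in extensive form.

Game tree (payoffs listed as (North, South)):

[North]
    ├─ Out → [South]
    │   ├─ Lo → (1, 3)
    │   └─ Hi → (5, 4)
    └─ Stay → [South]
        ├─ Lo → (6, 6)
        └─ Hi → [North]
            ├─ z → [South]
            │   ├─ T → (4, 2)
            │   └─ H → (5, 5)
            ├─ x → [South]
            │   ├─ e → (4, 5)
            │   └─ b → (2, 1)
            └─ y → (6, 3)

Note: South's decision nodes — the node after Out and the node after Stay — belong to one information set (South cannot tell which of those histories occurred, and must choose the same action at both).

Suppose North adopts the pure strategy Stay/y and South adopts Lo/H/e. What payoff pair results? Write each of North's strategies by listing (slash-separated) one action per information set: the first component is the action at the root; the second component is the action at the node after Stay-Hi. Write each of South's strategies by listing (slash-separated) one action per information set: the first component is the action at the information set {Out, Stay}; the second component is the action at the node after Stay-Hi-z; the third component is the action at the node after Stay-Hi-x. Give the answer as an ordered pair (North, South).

(6, 6)

Trace the play path from the root:
  North plays Stay
  South plays Lo at [Stay]
→ terminal payoff (6, 6).
(North's choice at the node after Stay-Hi is never reached on this path, so it doesn't affect the outcome.)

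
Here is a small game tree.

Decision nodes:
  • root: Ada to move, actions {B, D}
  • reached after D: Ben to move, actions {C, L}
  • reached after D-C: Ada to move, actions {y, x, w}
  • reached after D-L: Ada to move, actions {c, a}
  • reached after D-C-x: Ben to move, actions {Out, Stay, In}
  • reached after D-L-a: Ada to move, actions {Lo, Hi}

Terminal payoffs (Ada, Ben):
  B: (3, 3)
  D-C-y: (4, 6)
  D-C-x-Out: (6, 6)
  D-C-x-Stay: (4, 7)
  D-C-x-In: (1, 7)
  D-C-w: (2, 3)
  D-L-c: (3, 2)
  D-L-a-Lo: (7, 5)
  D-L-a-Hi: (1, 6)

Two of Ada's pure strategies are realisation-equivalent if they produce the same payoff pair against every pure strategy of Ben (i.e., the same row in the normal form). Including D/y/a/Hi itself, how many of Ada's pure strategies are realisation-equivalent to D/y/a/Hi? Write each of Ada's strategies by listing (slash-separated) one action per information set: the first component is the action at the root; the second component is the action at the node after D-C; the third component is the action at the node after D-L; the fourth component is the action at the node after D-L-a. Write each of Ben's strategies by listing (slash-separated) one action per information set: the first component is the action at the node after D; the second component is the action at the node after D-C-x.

Row for D/y/a/Hi (columns C/Out, C/Stay, C/In, L/Out, L/Stay, L/In): (4,6) (4,6) (4,6) (1,6) (1,6) (1,6).
Every one of Ada's information sets is on the play path for some reply by Ben when Ada follows D/y/a/Hi.
Changing the action at any of them therefore changes at least one column, so only D/y/a/Hi itself gives this row.

1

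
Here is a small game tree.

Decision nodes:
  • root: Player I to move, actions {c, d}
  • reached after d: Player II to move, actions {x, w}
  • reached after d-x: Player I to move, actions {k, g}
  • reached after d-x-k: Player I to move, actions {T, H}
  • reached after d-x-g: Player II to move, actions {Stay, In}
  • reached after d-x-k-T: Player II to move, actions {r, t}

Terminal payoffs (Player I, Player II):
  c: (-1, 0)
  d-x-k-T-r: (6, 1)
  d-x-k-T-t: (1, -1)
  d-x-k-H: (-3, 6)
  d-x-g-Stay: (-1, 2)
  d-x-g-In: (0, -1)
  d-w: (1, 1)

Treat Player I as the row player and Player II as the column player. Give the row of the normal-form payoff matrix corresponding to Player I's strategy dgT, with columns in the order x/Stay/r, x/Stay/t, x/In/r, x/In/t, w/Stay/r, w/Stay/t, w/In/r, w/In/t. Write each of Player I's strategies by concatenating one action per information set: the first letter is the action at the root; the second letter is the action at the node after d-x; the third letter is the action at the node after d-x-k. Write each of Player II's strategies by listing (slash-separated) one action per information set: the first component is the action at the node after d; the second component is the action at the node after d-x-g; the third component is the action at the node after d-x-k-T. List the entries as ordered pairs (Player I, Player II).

vs x/Stay/r: Player I plays d → Player II plays x at [d] → Player I plays g at [d-x] → Player II plays Stay at [d-x-g] → (-1, 2)
vs x/Stay/t: Player I plays d → Player II plays x at [d] → Player I plays g at [d-x] → Player II plays Stay at [d-x-g] → (-1, 2)
vs x/In/r: Player I plays d → Player II plays x at [d] → Player I plays g at [d-x] → Player II plays In at [d-x-g] → (0, -1)
vs x/In/t: Player I plays d → Player II plays x at [d] → Player I plays g at [d-x] → Player II plays In at [d-x-g] → (0, -1)
vs w/Stay/r: Player I plays d → Player II plays w at [d] → (1, 1)
vs w/Stay/t: Player I plays d → Player II plays w at [d] → (1, 1)
vs w/In/r: Player I plays d → Player II plays w at [d] → (1, 1)
vs w/In/t: Player I plays d → Player II plays w at [d] → (1, 1)

(-1,2) (-1,2) (0,-1) (0,-1) (1,1) (1,1) (1,1) (1,1)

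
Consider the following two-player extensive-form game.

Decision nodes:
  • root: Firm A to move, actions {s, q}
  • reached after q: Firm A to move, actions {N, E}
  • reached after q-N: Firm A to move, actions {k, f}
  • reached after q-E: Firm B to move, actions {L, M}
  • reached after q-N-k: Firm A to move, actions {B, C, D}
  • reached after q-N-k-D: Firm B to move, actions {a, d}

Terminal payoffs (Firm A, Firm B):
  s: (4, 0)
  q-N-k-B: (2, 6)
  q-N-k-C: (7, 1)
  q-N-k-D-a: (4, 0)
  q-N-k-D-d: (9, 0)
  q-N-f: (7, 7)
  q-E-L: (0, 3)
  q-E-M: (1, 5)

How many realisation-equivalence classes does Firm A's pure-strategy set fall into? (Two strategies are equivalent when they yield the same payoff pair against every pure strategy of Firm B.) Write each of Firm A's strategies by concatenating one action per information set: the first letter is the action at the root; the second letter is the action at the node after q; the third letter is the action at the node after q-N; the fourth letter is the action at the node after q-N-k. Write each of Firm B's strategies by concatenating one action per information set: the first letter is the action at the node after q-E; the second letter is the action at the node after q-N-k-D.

Firm A has 24 pure strategies: sNkB, sNkC, sNkD, sNfB, sNfC, sNfD, sEkB, sEkC, sEkD, sEfB, sEfC, sEfD, qNkB, qNkC, qNkD, qNfB, qNfC, qNfD, qEkB, qEkC, qEkD, qEfB, qEfC, qEfD. Columns: La, Ld, Ma, Md.
{sNkB, sNkC, sNkD, sNfB, sNfC, sNfD, sEkB, sEkC, sEkD, sEfB, sEfC, sEfD} → row (4,0) (4,0) (4,0) (4,0)
{qNkB} → row (2,6) (2,6) (2,6) (2,6)
{qNkC} → row (7,1) (7,1) (7,1) (7,1)
{qNkD} → row (4,0) (9,0) (4,0) (9,0)
{qNfB, qNfC, qNfD} → row (7,7) (7,7) (7,7) (7,7)
{qEkB, qEkC, qEkD, qEfB, qEfC, qEfD} → row (0,3) (0,3) (1,5) (1,5)
That's 6 distinct rows out of 24 strategies.

6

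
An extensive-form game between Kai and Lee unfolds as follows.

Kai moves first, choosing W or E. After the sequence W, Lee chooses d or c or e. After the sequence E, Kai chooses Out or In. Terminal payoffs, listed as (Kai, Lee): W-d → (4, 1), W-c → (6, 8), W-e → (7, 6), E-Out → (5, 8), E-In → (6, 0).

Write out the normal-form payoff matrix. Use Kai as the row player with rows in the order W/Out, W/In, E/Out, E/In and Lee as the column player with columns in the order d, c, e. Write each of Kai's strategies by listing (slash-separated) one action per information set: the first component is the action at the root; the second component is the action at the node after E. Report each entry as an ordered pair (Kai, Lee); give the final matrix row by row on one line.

W/Out: (4,1) (6,8) (7,6) | W/In: (4,1) (6,8) (7,6) | E/Out: (5,8) (5,8) (5,8) | E/In: (6,0) (6,0) (6,0)

Row W/Out: d→(4,1), c→(6,8), e→(7,6)
Row W/In: d→(4,1), c→(6,8), e→(7,6)
Row E/Out: d→(5,8), c→(5,8), e→(5,8)
Row E/In: d→(6,0), c→(6,0), e→(6,0)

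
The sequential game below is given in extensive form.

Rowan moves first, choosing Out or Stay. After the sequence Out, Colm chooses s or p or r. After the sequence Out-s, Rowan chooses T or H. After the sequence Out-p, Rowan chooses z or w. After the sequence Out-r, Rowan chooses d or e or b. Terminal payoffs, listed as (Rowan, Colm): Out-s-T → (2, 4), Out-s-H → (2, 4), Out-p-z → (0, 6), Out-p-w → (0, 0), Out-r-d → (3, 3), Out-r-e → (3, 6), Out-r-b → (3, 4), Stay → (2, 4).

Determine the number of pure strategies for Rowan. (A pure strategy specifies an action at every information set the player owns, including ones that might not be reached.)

24

Rowan owns the root with actions {Out, Stay} — two choices.
Rowan owns the node after Out-s with actions {T, H} — two choices.
Rowan owns the node after Out-p with actions {z, w} — two choices.
Rowan owns the node after Out-r with actions {d, e, b} — three choices.
A pure strategy fixes one action at each information set independently, so the count is the product 2 × 2 × 2 × 3 = 24.
(For reference, Colm has 3 pure strategies, giving a 24×3 normal-form matrix.)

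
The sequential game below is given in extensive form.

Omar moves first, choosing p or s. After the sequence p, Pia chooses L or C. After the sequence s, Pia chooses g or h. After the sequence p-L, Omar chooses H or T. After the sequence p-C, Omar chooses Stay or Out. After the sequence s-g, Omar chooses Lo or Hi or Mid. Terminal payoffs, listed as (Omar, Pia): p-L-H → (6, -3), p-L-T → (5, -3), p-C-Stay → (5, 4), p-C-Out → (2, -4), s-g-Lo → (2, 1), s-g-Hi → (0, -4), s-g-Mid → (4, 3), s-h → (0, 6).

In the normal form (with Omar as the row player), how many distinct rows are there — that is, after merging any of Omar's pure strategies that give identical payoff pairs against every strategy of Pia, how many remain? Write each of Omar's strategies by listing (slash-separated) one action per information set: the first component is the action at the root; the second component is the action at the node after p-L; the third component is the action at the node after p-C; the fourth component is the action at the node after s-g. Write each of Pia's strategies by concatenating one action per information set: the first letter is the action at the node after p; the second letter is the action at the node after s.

Omar has 24 pure strategies: p/H/Stay/Lo, p/H/Stay/Hi, p/H/Stay/Mid, p/H/Out/Lo, p/H/Out/Hi, p/H/Out/Mid, p/T/Stay/Lo, p/T/Stay/Hi, p/T/Stay/Mid, p/T/Out/Lo, p/T/Out/Hi, p/T/Out/Mid, s/H/Stay/Lo, s/H/Stay/Hi, s/H/Stay/Mid, s/H/Out/Lo, s/H/Out/Hi, s/H/Out/Mid, s/T/Stay/Lo, s/T/Stay/Hi, s/T/Stay/Mid, s/T/Out/Lo, s/T/Out/Hi, s/T/Out/Mid. Columns: Lg, Lh, Cg, Ch.
{p/H/Stay/Lo, p/H/Stay/Hi, p/H/Stay/Mid} → row (6,-3) (6,-3) (5,4) (5,4)
{p/H/Out/Lo, p/H/Out/Hi, p/H/Out/Mid} → row (6,-3) (6,-3) (2,-4) (2,-4)
{p/T/Stay/Lo, p/T/Stay/Hi, p/T/Stay/Mid} → row (5,-3) (5,-3) (5,4) (5,4)
{p/T/Out/Lo, p/T/Out/Hi, p/T/Out/Mid} → row (5,-3) (5,-3) (2,-4) (2,-4)
{s/H/Stay/Lo, s/H/Out/Lo, s/T/Stay/Lo, s/T/Out/Lo} → row (2,1) (0,6) (2,1) (0,6)
{s/H/Stay/Hi, s/H/Out/Hi, s/T/Stay/Hi, s/T/Out/Hi} → row (0,-4) (0,6) (0,-4) (0,6)
{s/H/Stay/Mid, s/H/Out/Mid, s/T/Stay/Mid, s/T/Out/Mid} → row (4,3) (0,6) (4,3) (0,6)
That's 7 distinct rows out of 24 strategies.

7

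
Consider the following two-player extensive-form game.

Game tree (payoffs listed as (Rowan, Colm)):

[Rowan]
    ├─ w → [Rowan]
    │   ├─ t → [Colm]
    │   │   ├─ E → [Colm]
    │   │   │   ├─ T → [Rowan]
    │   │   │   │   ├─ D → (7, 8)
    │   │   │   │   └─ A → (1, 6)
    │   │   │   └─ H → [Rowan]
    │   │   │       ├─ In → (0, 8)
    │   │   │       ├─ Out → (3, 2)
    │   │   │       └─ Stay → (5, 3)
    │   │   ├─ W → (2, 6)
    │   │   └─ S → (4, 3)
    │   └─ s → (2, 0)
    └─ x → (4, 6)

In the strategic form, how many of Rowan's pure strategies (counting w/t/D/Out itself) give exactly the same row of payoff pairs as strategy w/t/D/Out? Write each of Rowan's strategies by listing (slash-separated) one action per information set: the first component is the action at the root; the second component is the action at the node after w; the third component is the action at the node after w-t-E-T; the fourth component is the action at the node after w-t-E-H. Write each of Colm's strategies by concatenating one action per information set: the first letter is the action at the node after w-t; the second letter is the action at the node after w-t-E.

Row for w/t/D/Out (columns ET, EH, WT, WH, ST, SH): (7,8) (3,2) (2,6) (2,6) (4,3) (4,3).
Every one of Rowan's information sets is on the play path for some reply by Colm when Rowan follows w/t/D/Out.
Changing the action at any of them therefore changes at least one column, so only w/t/D/Out itself gives this row.

1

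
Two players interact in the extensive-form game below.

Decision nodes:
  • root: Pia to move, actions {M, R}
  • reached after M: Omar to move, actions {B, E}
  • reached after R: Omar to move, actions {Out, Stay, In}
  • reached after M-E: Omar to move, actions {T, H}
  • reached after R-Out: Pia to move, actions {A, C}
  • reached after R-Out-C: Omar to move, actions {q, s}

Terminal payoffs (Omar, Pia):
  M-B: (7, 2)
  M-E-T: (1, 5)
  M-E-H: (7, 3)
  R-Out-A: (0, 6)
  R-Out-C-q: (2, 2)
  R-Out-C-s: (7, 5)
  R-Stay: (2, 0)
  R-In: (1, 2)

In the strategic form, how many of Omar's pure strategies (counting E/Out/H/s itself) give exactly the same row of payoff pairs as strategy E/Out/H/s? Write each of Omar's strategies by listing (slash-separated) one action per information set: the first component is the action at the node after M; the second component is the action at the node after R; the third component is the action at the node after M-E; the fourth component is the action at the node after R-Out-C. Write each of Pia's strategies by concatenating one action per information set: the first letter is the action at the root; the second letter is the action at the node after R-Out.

1

Row for E/Out/H/s (columns MA, MC, RA, RC): (7,3) (7,3) (0,6) (7,5).
Every one of Omar's information sets is on the play path for some reply by Pia when Omar follows E/Out/H/s.
Changing the action at any of them therefore changes at least one column, so only E/Out/H/s itself gives this row.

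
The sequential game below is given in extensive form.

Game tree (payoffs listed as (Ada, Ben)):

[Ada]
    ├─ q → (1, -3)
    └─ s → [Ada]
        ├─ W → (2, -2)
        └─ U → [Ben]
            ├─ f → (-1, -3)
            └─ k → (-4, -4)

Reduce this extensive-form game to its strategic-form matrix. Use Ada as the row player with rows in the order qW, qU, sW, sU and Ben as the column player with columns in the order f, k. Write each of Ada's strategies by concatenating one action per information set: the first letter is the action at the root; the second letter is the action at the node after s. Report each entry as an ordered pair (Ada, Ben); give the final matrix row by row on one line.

Row qW: f→(1,-3), k→(1,-3)
Row qU: f→(1,-3), k→(1,-3)
Row sW: f→(2,-2), k→(2,-2)
Row sU: f→(-1,-3), k→(-4,-4)

qW: (1,-3) (1,-3) | qU: (1,-3) (1,-3) | sW: (2,-2) (2,-2) | sU: (-1,-3) (-4,-4)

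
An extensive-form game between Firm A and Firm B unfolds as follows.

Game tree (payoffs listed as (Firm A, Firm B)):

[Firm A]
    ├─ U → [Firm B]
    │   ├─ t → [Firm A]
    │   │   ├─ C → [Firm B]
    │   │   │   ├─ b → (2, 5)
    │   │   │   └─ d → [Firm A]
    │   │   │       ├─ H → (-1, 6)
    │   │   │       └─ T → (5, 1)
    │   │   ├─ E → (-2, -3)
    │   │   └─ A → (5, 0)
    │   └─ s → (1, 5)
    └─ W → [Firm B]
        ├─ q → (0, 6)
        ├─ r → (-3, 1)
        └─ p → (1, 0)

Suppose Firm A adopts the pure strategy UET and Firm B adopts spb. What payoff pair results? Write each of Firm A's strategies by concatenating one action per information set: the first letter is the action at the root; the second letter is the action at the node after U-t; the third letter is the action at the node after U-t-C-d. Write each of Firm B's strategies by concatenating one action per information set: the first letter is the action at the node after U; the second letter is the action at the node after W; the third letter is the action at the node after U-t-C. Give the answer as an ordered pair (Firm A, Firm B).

Trace the play path from the root:
  Firm A plays U
  Firm B plays s at [U]
→ terminal payoff (1, 5).
(Firm A's choice at the node after U-t is never reached on this path, so it doesn't affect the outcome.)

(1, 5)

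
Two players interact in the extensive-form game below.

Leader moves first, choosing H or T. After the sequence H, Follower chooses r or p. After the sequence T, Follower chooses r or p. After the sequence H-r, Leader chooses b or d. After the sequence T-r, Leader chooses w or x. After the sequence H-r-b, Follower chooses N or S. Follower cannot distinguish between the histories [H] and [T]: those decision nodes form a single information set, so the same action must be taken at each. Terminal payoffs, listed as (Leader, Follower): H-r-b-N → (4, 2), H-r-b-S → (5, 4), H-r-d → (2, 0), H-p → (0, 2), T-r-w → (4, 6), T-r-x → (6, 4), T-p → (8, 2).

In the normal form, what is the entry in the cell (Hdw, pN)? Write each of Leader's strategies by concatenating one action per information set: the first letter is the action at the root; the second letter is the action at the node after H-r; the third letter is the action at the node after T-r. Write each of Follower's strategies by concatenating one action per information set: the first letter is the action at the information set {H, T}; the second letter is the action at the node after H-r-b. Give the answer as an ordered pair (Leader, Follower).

Trace the play path from the root:
  Leader plays H
  Follower plays p at [H]
→ terminal payoff (0, 2).
(Leader's choice at the node after H-r is never reached on this path, so it doesn't affect the outcome.)

(0, 2)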